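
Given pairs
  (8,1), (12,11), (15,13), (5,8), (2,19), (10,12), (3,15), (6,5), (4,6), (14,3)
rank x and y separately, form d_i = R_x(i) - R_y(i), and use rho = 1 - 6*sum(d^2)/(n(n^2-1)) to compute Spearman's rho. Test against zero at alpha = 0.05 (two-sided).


Step 1: Rank x and y separately (midranks; no ties here).
rank(x): 8->6, 12->8, 15->10, 5->4, 2->1, 10->7, 3->2, 6->5, 4->3, 14->9
rank(y): 1->1, 11->6, 13->8, 8->5, 19->10, 12->7, 15->9, 5->3, 6->4, 3->2
Step 2: d_i = R_x(i) - R_y(i); compute d_i^2.
  (6-1)^2=25, (8-6)^2=4, (10-8)^2=4, (4-5)^2=1, (1-10)^2=81, (7-7)^2=0, (2-9)^2=49, (5-3)^2=4, (3-4)^2=1, (9-2)^2=49
sum(d^2) = 218.
Step 3: rho = 1 - 6*218 / (10*(10^2 - 1)) = 1 - 1308/990 = -0.321212.
Step 4: Under H0, t = rho * sqrt((n-2)/(1-rho^2)) = -0.9594 ~ t(8).
Step 5: Two-sided p-value from the t-distribution with 8 df = 0.365468.
Step 6: alpha = 0.05. fail to reject H0.

rho = -0.3212, p = 0.365468, fail to reject H0 at alpha = 0.05.


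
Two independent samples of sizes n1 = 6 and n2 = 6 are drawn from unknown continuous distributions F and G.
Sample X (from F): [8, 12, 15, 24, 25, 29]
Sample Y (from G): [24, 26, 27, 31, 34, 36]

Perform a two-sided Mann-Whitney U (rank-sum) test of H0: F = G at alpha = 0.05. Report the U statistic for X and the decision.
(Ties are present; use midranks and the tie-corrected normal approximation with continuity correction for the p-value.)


Step 1: Combine and sort all 12 observations; assign midranks.
sorted (value, group): (8,X), (12,X), (15,X), (24,X), (24,Y), (25,X), (26,Y), (27,Y), (29,X), (31,Y), (34,Y), (36,Y)
ranks: 8->1, 12->2, 15->3, 24->4.5, 24->4.5, 25->6, 26->7, 27->8, 29->9, 31->10, 34->11, 36->12
Step 2: Rank sum for X: R1 = 1 + 2 + 3 + 4.5 + 6 + 9 = 25.5.
Step 3: U_X = R1 - n1(n1+1)/2 = 25.5 - 6*7/2 = 25.5 - 21 = 4.5.
       U_Y = n1*n2 - U_X = 36 - 4.5 = 31.5.
Step 4: Ties are present, so use the tie-corrected normal approximation (with continuity correction) for the p-value.
Step 5: p-value = 0.037041; compare to alpha = 0.05. reject H0.

U_X = 4.5, p = 0.037041, reject H0 at alpha = 0.05.


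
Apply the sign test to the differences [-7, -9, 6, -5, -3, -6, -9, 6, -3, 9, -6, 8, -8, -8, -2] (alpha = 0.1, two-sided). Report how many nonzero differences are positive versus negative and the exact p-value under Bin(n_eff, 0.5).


Step 1: Discard zero differences. Original n = 15; n_eff = number of nonzero differences = 15.
Nonzero differences (with sign): -7, -9, +6, -5, -3, -6, -9, +6, -3, +9, -6, +8, -8, -8, -2
Step 2: Count signs: positive = 4, negative = 11.
Step 3: Under H0: P(positive) = 0.5, so the number of positives S ~ Bin(15, 0.5).
Step 4: Two-sided exact p-value = sum of Bin(15,0.5) probabilities at or below the observed probability = 0.118469.
Step 5: alpha = 0.1. fail to reject H0.

n_eff = 15, pos = 4, neg = 11, p = 0.118469, fail to reject H0.


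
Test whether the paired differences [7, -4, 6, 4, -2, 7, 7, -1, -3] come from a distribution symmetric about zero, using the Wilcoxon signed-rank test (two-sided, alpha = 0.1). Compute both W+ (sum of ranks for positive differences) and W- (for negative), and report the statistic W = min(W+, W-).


Step 1: Drop any zero differences (none here) and take |d_i|.
|d| = [7, 4, 6, 4, 2, 7, 7, 1, 3]
Step 2: Midrank |d_i| (ties get averaged ranks).
ranks: |7|->8, |4|->4.5, |6|->6, |4|->4.5, |2|->2, |7|->8, |7|->8, |1|->1, |3|->3
Step 3: Attach original signs; sum ranks with positive sign and with negative sign.
W+ = 8 + 6 + 4.5 + 8 + 8 = 34.5
W- = 4.5 + 2 + 1 + 3 = 10.5
(Check: W+ + W- = 45 should equal n(n+1)/2 = 45.)
Step 4: Test statistic W = min(W+, W-) = 10.5.
Step 5: Ties in |d|, so use the tie-corrected normal approximation.
        E[W] = n(n+1)/4 = 9*10/4 = 22.5.
        Tie groups: |d|=4 (t=2), |d|=7 (t=3); sum(t^3 - t) = 30.
        Var[W] = n(n+1)(2n+1)/24 - sum(t^3-t)/48 = 1710/24 - 30/48 = 70.625.
        z = (W - E[W]) / sqrt(Var[W]) = (10.5 - 22.5) / 8.4039 = -1.4279.
        Two-sided p = 2*Phi(z) = 0.153317.
Step 6: alpha = 0.1. fail to reject H0.

W+ = 34.5, W- = 10.5, W = min = 10.5, p = 0.153317, fail to reject H0.


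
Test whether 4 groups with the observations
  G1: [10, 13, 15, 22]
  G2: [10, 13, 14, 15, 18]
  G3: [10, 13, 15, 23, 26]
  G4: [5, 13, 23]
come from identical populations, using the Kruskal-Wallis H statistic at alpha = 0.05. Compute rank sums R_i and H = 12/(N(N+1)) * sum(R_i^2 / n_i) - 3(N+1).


Step 1: Combine all N = 17 observations and assign midranks.
sorted (value, group, rank): (5,G4,1), (10,G1,3), (10,G2,3), (10,G3,3), (13,G1,6.5), (13,G2,6.5), (13,G3,6.5), (13,G4,6.5), (14,G2,9), (15,G1,11), (15,G2,11), (15,G3,11), (18,G2,13), (22,G1,14), (23,G3,15.5), (23,G4,15.5), (26,G3,17)
Step 2: Sum ranks within each group.
R_1 = 34.5 (n_1 = 4)
R_2 = 42.5 (n_2 = 5)
R_3 = 53 (n_3 = 5)
R_4 = 23 (n_4 = 3)
Step 3: H = 12/(N(N+1)) * sum(R_i^2/n_i) - 3(N+1)
     = 12/(17*18) * (34.5^2/4 + 42.5^2/5 + 53^2/5 + 23^2/3) - 3*18
     = 0.039216 * 1396.95 - 54
     = 0.782190.
Step 4: Ties present; correction factor C = 1 - 114/(17^3 - 17) = 0.976716. Corrected H = 0.782190 / 0.976716 = 0.800836.
Step 5: Under H0, H ~ chi^2(3); p-value = 0.849267.
Step 6: alpha = 0.05. fail to reject H0.

H = 0.8008, df = 3, p = 0.849267, fail to reject H0.


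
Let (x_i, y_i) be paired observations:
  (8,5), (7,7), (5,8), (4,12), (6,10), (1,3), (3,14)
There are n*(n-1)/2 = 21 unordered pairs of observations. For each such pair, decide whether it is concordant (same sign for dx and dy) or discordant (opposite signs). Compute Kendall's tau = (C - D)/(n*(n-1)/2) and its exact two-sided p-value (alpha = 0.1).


Step 1: Enumerate the 21 unordered pairs (i,j) with i<j and classify each by sign(x_j-x_i) * sign(y_j-y_i).
  (1,2):dx=-1,dy=+2->D; (1,3):dx=-3,dy=+3->D; (1,4):dx=-4,dy=+7->D; (1,5):dx=-2,dy=+5->D
  (1,6):dx=-7,dy=-2->C; (1,7):dx=-5,dy=+9->D; (2,3):dx=-2,dy=+1->D; (2,4):dx=-3,dy=+5->D
  (2,5):dx=-1,dy=+3->D; (2,6):dx=-6,dy=-4->C; (2,7):dx=-4,dy=+7->D; (3,4):dx=-1,dy=+4->D
  (3,5):dx=+1,dy=+2->C; (3,6):dx=-4,dy=-5->C; (3,7):dx=-2,dy=+6->D; (4,5):dx=+2,dy=-2->D
  (4,6):dx=-3,dy=-9->C; (4,7):dx=-1,dy=+2->D; (5,6):dx=-5,dy=-7->C; (5,7):dx=-3,dy=+4->D
  (6,7):dx=+2,dy=+11->C
Step 2: C = 7, D = 14, total pairs = 21.
Step 3: tau = (C - D)/(n(n-1)/2) = (7 - 14)/21 = -0.333333.
Step 4: Exact two-sided p-value (enumerate n! = 5040 permutations of y under H0): p = 0.381349.
Step 5: alpha = 0.1. fail to reject H0.

tau_b = -0.3333 (C=7, D=14), p = 0.381349, fail to reject H0.


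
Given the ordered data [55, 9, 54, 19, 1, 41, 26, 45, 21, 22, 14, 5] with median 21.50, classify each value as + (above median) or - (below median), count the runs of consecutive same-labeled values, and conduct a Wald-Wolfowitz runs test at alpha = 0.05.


Step 1: Compute median = 21.50; label A = above, B = below.
Labels in order: ABABBAAABABB  (n_A = 6, n_B = 6)
Step 2: Count runs R = 8.
Step 3: Under H0 (random ordering), E[R] = 2*n_A*n_B/(n_A+n_B) + 1 = 2*6*6/12 + 1 = 7.0000.
        Var[R] = 2*n_A*n_B*(2*n_A*n_B - n_A - n_B) / ((n_A+n_B)^2 * (n_A+n_B-1)) = 4320/1584 = 2.7273.
        SD[R] = 1.6514.
Step 4: Continuity-corrected z = (R - 0.5 - E[R]) / SD[R] = (8 - 0.5 - 7.0000) / 1.6514 = 0.3028.
Step 5: Two-sided p-value via normal approximation = 2*(1 - Phi(|z|)) = 0.762069.
Step 6: alpha = 0.05. fail to reject H0.

R = 8, z = 0.3028, p = 0.762069, fail to reject H0.


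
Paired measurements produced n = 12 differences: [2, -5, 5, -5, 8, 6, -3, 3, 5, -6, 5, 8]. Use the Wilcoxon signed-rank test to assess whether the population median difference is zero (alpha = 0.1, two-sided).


Step 1: Drop any zero differences (none here) and take |d_i|.
|d| = [2, 5, 5, 5, 8, 6, 3, 3, 5, 6, 5, 8]
Step 2: Midrank |d_i| (ties get averaged ranks).
ranks: |2|->1, |5|->6, |5|->6, |5|->6, |8|->11.5, |6|->9.5, |3|->2.5, |3|->2.5, |5|->6, |6|->9.5, |5|->6, |8|->11.5
Step 3: Attach original signs; sum ranks with positive sign and with negative sign.
W+ = 1 + 6 + 11.5 + 9.5 + 2.5 + 6 + 6 + 11.5 = 54
W- = 6 + 6 + 2.5 + 9.5 = 24
(Check: W+ + W- = 78 should equal n(n+1)/2 = 78.)
Step 4: Test statistic W = min(W+, W-) = 24.
Step 5: Ties in |d|, so use the tie-corrected normal approximation.
        E[W] = n(n+1)/4 = 12*13/4 = 39.
        Tie groups: |d|=3 (t=2), |d|=5 (t=5), |d|=6 (t=2), |d|=8 (t=2); sum(t^3 - t) = 138.
        Var[W] = n(n+1)(2n+1)/24 - sum(t^3-t)/48 = 3900/24 - 138/48 = 159.625.
        z = (W - E[W]) / sqrt(Var[W]) = (24 - 39) / 12.6343 = -1.1872.
        Two-sided p = 2*Phi(z) = 0.235131.
Step 6: alpha = 0.1. fail to reject H0.

W+ = 54, W- = 24, W = min = 24, p = 0.235131, fail to reject H0.


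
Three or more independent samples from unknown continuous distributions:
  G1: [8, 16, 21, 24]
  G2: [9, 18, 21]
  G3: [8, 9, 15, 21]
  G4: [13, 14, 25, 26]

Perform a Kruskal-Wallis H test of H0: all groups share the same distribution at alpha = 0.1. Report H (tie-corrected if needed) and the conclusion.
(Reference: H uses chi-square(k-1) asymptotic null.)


Step 1: Combine all N = 15 observations and assign midranks.
sorted (value, group, rank): (8,G1,1.5), (8,G3,1.5), (9,G2,3.5), (9,G3,3.5), (13,G4,5), (14,G4,6), (15,G3,7), (16,G1,8), (18,G2,9), (21,G1,11), (21,G2,11), (21,G3,11), (24,G1,13), (25,G4,14), (26,G4,15)
Step 2: Sum ranks within each group.
R_1 = 33.5 (n_1 = 4)
R_2 = 23.5 (n_2 = 3)
R_3 = 23 (n_3 = 4)
R_4 = 40 (n_4 = 4)
Step 3: H = 12/(N(N+1)) * sum(R_i^2/n_i) - 3(N+1)
     = 12/(15*16) * (33.5^2/4 + 23.5^2/3 + 23^2/4 + 40^2/4) - 3*16
     = 0.050000 * 996.896 - 48
     = 1.844792.
Step 4: Ties present; correction factor C = 1 - 36/(15^3 - 15) = 0.989286. Corrected H = 1.844792 / 0.989286 = 1.864771.
Step 5: Under H0, H ~ chi^2(3); p-value = 0.600942.
Step 6: alpha = 0.1. fail to reject H0.

H = 1.8648, df = 3, p = 0.600942, fail to reject H0.


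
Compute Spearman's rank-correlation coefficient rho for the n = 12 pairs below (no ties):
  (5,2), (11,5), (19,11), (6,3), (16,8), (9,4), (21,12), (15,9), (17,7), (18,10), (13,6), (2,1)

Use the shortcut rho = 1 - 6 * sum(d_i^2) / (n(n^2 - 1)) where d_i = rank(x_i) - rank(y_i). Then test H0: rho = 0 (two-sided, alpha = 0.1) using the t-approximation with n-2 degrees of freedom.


Step 1: Rank x and y separately (midranks; no ties here).
rank(x): 5->2, 11->5, 19->11, 6->3, 16->8, 9->4, 21->12, 15->7, 17->9, 18->10, 13->6, 2->1
rank(y): 2->2, 5->5, 11->11, 3->3, 8->8, 4->4, 12->12, 9->9, 7->7, 10->10, 6->6, 1->1
Step 2: d_i = R_x(i) - R_y(i); compute d_i^2.
  (2-2)^2=0, (5-5)^2=0, (11-11)^2=0, (3-3)^2=0, (8-8)^2=0, (4-4)^2=0, (12-12)^2=0, (7-9)^2=4, (9-7)^2=4, (10-10)^2=0, (6-6)^2=0, (1-1)^2=0
sum(d^2) = 8.
Step 3: rho = 1 - 6*8 / (12*(12^2 - 1)) = 1 - 48/1716 = 0.972028.
Step 4: Under H0, t = rho * sqrt((n-2)/(1-rho^2)) = 13.0876 ~ t(10).
Step 5: Two-sided p-value from the t-distribution with 10 df = 0.000000.
Step 6: alpha = 0.1. reject H0.

rho = 0.9720, p = 0.000000, reject H0 at alpha = 0.1.


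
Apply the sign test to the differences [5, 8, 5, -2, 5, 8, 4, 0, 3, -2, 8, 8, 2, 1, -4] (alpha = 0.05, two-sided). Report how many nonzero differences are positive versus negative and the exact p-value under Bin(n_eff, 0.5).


Step 1: Discard zero differences. Original n = 15; n_eff = number of nonzero differences = 14.
Nonzero differences (with sign): +5, +8, +5, -2, +5, +8, +4, +3, -2, +8, +8, +2, +1, -4
Step 2: Count signs: positive = 11, negative = 3.
Step 3: Under H0: P(positive) = 0.5, so the number of positives S ~ Bin(14, 0.5).
Step 4: Two-sided exact p-value = sum of Bin(14,0.5) probabilities at or below the observed probability = 0.057373.
Step 5: alpha = 0.05. fail to reject H0.

n_eff = 14, pos = 11, neg = 3, p = 0.057373, fail to reject H0.


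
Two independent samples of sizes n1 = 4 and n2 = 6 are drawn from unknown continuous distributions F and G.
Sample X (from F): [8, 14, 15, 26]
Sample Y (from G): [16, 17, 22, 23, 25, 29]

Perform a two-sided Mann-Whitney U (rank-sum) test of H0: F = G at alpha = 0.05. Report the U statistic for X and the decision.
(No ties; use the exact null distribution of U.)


Step 1: Combine and sort all 10 observations; assign midranks.
sorted (value, group): (8,X), (14,X), (15,X), (16,Y), (17,Y), (22,Y), (23,Y), (25,Y), (26,X), (29,Y)
ranks: 8->1, 14->2, 15->3, 16->4, 17->5, 22->6, 23->7, 25->8, 26->9, 29->10
Step 2: Rank sum for X: R1 = 1 + 2 + 3 + 9 = 15.
Step 3: U_X = R1 - n1(n1+1)/2 = 15 - 4*5/2 = 15 - 10 = 5.
       U_Y = n1*n2 - U_X = 24 - 5 = 19.
Step 4: No ties, so the exact null distribution of U (based on enumerating the C(10,4) = 210 equally likely rank assignments) gives the two-sided p-value.
Step 5: p-value = 0.171429; compare to alpha = 0.05. fail to reject H0.

U_X = 5, p = 0.171429, fail to reject H0 at alpha = 0.05.


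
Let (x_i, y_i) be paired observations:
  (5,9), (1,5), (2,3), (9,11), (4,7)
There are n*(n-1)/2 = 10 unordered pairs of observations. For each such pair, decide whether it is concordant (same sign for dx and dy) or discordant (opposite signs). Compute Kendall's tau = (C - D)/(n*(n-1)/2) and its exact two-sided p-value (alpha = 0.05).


Step 1: Enumerate the 10 unordered pairs (i,j) with i<j and classify each by sign(x_j-x_i) * sign(y_j-y_i).
  (1,2):dx=-4,dy=-4->C; (1,3):dx=-3,dy=-6->C; (1,4):dx=+4,dy=+2->C; (1,5):dx=-1,dy=-2->C
  (2,3):dx=+1,dy=-2->D; (2,4):dx=+8,dy=+6->C; (2,5):dx=+3,dy=+2->C; (3,4):dx=+7,dy=+8->C
  (3,5):dx=+2,dy=+4->C; (4,5):dx=-5,dy=-4->C
Step 2: C = 9, D = 1, total pairs = 10.
Step 3: tau = (C - D)/(n(n-1)/2) = (9 - 1)/10 = 0.800000.
Step 4: Exact two-sided p-value (enumerate n! = 120 permutations of y under H0): p = 0.083333.
Step 5: alpha = 0.05. fail to reject H0.

tau_b = 0.8000 (C=9, D=1), p = 0.083333, fail to reject H0.


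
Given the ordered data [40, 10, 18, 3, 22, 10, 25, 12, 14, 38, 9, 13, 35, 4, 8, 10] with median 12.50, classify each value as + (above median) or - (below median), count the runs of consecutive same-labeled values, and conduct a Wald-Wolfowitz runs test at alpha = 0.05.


Step 1: Compute median = 12.50; label A = above, B = below.
Labels in order: ABABABABAABAABBB  (n_A = 8, n_B = 8)
Step 2: Count runs R = 12.
Step 3: Under H0 (random ordering), E[R] = 2*n_A*n_B/(n_A+n_B) + 1 = 2*8*8/16 + 1 = 9.0000.
        Var[R] = 2*n_A*n_B*(2*n_A*n_B - n_A - n_B) / ((n_A+n_B)^2 * (n_A+n_B-1)) = 14336/3840 = 3.7333.
        SD[R] = 1.9322.
Step 4: Continuity-corrected z = (R - 0.5 - E[R]) / SD[R] = (12 - 0.5 - 9.0000) / 1.9322 = 1.2939.
Step 5: Two-sided p-value via normal approximation = 2*(1 - Phi(|z|)) = 0.195709.
Step 6: alpha = 0.05. fail to reject H0.

R = 12, z = 1.2939, p = 0.195709, fail to reject H0.


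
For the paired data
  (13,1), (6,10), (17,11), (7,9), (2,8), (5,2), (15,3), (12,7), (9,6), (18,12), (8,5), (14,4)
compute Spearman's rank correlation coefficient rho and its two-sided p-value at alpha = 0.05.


Step 1: Rank x and y separately (midranks; no ties here).
rank(x): 13->8, 6->3, 17->11, 7->4, 2->1, 5->2, 15->10, 12->7, 9->6, 18->12, 8->5, 14->9
rank(y): 1->1, 10->10, 11->11, 9->9, 8->8, 2->2, 3->3, 7->7, 6->6, 12->12, 5->5, 4->4
Step 2: d_i = R_x(i) - R_y(i); compute d_i^2.
  (8-1)^2=49, (3-10)^2=49, (11-11)^2=0, (4-9)^2=25, (1-8)^2=49, (2-2)^2=0, (10-3)^2=49, (7-7)^2=0, (6-6)^2=0, (12-12)^2=0, (5-5)^2=0, (9-4)^2=25
sum(d^2) = 246.
Step 3: rho = 1 - 6*246 / (12*(12^2 - 1)) = 1 - 1476/1716 = 0.139860.
Step 4: Under H0, t = rho * sqrt((n-2)/(1-rho^2)) = 0.4467 ~ t(10).
Step 5: Two-sided p-value from the t-distribution with 10 df = 0.664633.
Step 6: alpha = 0.05. fail to reject H0.

rho = 0.1399, p = 0.664633, fail to reject H0 at alpha = 0.05.


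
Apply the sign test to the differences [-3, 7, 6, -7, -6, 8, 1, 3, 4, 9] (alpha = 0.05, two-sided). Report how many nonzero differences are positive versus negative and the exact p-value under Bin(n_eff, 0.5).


Step 1: Discard zero differences. Original n = 10; n_eff = number of nonzero differences = 10.
Nonzero differences (with sign): -3, +7, +6, -7, -6, +8, +1, +3, +4, +9
Step 2: Count signs: positive = 7, negative = 3.
Step 3: Under H0: P(positive) = 0.5, so the number of positives S ~ Bin(10, 0.5).
Step 4: Two-sided exact p-value = sum of Bin(10,0.5) probabilities at or below the observed probability = 0.343750.
Step 5: alpha = 0.05. fail to reject H0.

n_eff = 10, pos = 7, neg = 3, p = 0.343750, fail to reject H0.


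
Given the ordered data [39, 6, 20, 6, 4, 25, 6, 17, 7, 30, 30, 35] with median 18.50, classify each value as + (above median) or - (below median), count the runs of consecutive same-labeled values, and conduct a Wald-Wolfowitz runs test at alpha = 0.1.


Step 1: Compute median = 18.50; label A = above, B = below.
Labels in order: ABABBABBBAAA  (n_A = 6, n_B = 6)
Step 2: Count runs R = 7.
Step 3: Under H0 (random ordering), E[R] = 2*n_A*n_B/(n_A+n_B) + 1 = 2*6*6/12 + 1 = 7.0000.
        Var[R] = 2*n_A*n_B*(2*n_A*n_B - n_A - n_B) / ((n_A+n_B)^2 * (n_A+n_B-1)) = 4320/1584 = 2.7273.
        SD[R] = 1.6514.
Step 4: R = E[R], so z = 0 with no continuity correction.
Step 5: Two-sided p-value via normal approximation = 2*(1 - Phi(|z|)) = 1.000000.
Step 6: alpha = 0.1. fail to reject H0.

R = 7, z = 0.0000, p = 1.000000, fail to reject H0.


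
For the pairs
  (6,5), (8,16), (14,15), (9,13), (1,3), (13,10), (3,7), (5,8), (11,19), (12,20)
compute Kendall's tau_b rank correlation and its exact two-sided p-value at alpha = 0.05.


Step 1: Enumerate the 45 unordered pairs (i,j) with i<j and classify each by sign(x_j-x_i) * sign(y_j-y_i).
  (1,2):dx=+2,dy=+11->C; (1,3):dx=+8,dy=+10->C; (1,4):dx=+3,dy=+8->C; (1,5):dx=-5,dy=-2->C
  (1,6):dx=+7,dy=+5->C; (1,7):dx=-3,dy=+2->D; (1,8):dx=-1,dy=+3->D; (1,9):dx=+5,dy=+14->C
  (1,10):dx=+6,dy=+15->C; (2,3):dx=+6,dy=-1->D; (2,4):dx=+1,dy=-3->D; (2,5):dx=-7,dy=-13->C
  (2,6):dx=+5,dy=-6->D; (2,7):dx=-5,dy=-9->C; (2,8):dx=-3,dy=-8->C; (2,9):dx=+3,dy=+3->C
  (2,10):dx=+4,dy=+4->C; (3,4):dx=-5,dy=-2->C; (3,5):dx=-13,dy=-12->C; (3,6):dx=-1,dy=-5->C
  (3,7):dx=-11,dy=-8->C; (3,8):dx=-9,dy=-7->C; (3,9):dx=-3,dy=+4->D; (3,10):dx=-2,dy=+5->D
  (4,5):dx=-8,dy=-10->C; (4,6):dx=+4,dy=-3->D; (4,7):dx=-6,dy=-6->C; (4,8):dx=-4,dy=-5->C
  (4,9):dx=+2,dy=+6->C; (4,10):dx=+3,dy=+7->C; (5,6):dx=+12,dy=+7->C; (5,7):dx=+2,dy=+4->C
  (5,8):dx=+4,dy=+5->C; (5,9):dx=+10,dy=+16->C; (5,10):dx=+11,dy=+17->C; (6,7):dx=-10,dy=-3->C
  (6,8):dx=-8,dy=-2->C; (6,9):dx=-2,dy=+9->D; (6,10):dx=-1,dy=+10->D; (7,8):dx=+2,dy=+1->C
  (7,9):dx=+8,dy=+12->C; (7,10):dx=+9,dy=+13->C; (8,9):dx=+6,dy=+11->C; (8,10):dx=+7,dy=+12->C
  (9,10):dx=+1,dy=+1->C
Step 2: C = 35, D = 10, total pairs = 45.
Step 3: tau = (C - D)/(n(n-1)/2) = (35 - 10)/45 = 0.555556.
Step 4: Exact two-sided p-value (enumerate n! = 3628800 permutations of y under H0): p = 0.028609.
Step 5: alpha = 0.05. reject H0.

tau_b = 0.5556 (C=35, D=10), p = 0.028609, reject H0.


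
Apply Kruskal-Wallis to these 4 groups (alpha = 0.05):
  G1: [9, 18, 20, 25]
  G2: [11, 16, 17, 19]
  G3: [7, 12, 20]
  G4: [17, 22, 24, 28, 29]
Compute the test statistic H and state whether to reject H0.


Step 1: Combine all N = 16 observations and assign midranks.
sorted (value, group, rank): (7,G3,1), (9,G1,2), (11,G2,3), (12,G3,4), (16,G2,5), (17,G2,6.5), (17,G4,6.5), (18,G1,8), (19,G2,9), (20,G1,10.5), (20,G3,10.5), (22,G4,12), (24,G4,13), (25,G1,14), (28,G4,15), (29,G4,16)
Step 2: Sum ranks within each group.
R_1 = 34.5 (n_1 = 4)
R_2 = 23.5 (n_2 = 4)
R_3 = 15.5 (n_3 = 3)
R_4 = 62.5 (n_4 = 5)
Step 3: H = 12/(N(N+1)) * sum(R_i^2/n_i) - 3(N+1)
     = 12/(16*17) * (34.5^2/4 + 23.5^2/4 + 15.5^2/3 + 62.5^2/5) - 3*17
     = 0.044118 * 1296.96 - 51
     = 6.218750.
Step 4: Ties present; correction factor C = 1 - 12/(16^3 - 16) = 0.997059. Corrected H = 6.218750 / 0.997059 = 6.237094.
Step 5: Under H0, H ~ chi^2(3); p-value = 0.100628.
Step 6: alpha = 0.05. fail to reject H0.

H = 6.2371, df = 3, p = 0.100628, fail to reject H0.


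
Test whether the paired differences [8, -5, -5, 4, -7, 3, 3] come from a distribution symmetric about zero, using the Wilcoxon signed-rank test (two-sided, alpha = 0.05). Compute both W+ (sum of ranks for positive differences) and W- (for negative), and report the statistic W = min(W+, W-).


Step 1: Drop any zero differences (none here) and take |d_i|.
|d| = [8, 5, 5, 4, 7, 3, 3]
Step 2: Midrank |d_i| (ties get averaged ranks).
ranks: |8|->7, |5|->4.5, |5|->4.5, |4|->3, |7|->6, |3|->1.5, |3|->1.5
Step 3: Attach original signs; sum ranks with positive sign and with negative sign.
W+ = 7 + 3 + 1.5 + 1.5 = 13
W- = 4.5 + 4.5 + 6 = 15
(Check: W+ + W- = 28 should equal n(n+1)/2 = 28.)
Step 4: Test statistic W = min(W+, W-) = 13.
Step 5: Ties in |d|, so use the tie-corrected normal approximation.
        E[W] = n(n+1)/4 = 7*8/4 = 14.
        Tie groups: |d|=3 (t=2), |d|=5 (t=2); sum(t^3 - t) = 12.
        Var[W] = n(n+1)(2n+1)/24 - sum(t^3-t)/48 = 840/24 - 12/48 = 34.75.
        z = (W - E[W]) / sqrt(Var[W]) = (13 - 14) / 5.8949 = -0.1696.
        Two-sided p = 2*Phi(z) = 0.865295.
Step 6: alpha = 0.05. fail to reject H0.

W+ = 13, W- = 15, W = min = 13, p = 0.865295, fail to reject H0.


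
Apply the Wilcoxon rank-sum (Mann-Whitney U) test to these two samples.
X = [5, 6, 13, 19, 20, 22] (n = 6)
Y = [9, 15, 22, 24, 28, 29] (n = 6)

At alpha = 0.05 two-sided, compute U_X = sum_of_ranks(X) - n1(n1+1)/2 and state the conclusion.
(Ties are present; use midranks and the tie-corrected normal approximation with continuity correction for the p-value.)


Step 1: Combine and sort all 12 observations; assign midranks.
sorted (value, group): (5,X), (6,X), (9,Y), (13,X), (15,Y), (19,X), (20,X), (22,X), (22,Y), (24,Y), (28,Y), (29,Y)
ranks: 5->1, 6->2, 9->3, 13->4, 15->5, 19->6, 20->7, 22->8.5, 22->8.5, 24->10, 28->11, 29->12
Step 2: Rank sum for X: R1 = 1 + 2 + 4 + 6 + 7 + 8.5 = 28.5.
Step 3: U_X = R1 - n1(n1+1)/2 = 28.5 - 6*7/2 = 28.5 - 21 = 7.5.
       U_Y = n1*n2 - U_X = 36 - 7.5 = 28.5.
Step 4: Ties are present, so use the tie-corrected normal approximation (with continuity correction) for the p-value.
Step 5: p-value = 0.108695; compare to alpha = 0.05. fail to reject H0.

U_X = 7.5, p = 0.108695, fail to reject H0 at alpha = 0.05.


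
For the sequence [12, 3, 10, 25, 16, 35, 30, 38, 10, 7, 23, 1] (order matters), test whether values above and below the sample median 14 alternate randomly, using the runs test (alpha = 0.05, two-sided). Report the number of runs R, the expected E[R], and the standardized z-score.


Step 1: Compute median = 14; label A = above, B = below.
Labels in order: BBBAAAAABBAB  (n_A = 6, n_B = 6)
Step 2: Count runs R = 5.
Step 3: Under H0 (random ordering), E[R] = 2*n_A*n_B/(n_A+n_B) + 1 = 2*6*6/12 + 1 = 7.0000.
        Var[R] = 2*n_A*n_B*(2*n_A*n_B - n_A - n_B) / ((n_A+n_B)^2 * (n_A+n_B-1)) = 4320/1584 = 2.7273.
        SD[R] = 1.6514.
Step 4: Continuity-corrected z = (R + 0.5 - E[R]) / SD[R] = (5 + 0.5 - 7.0000) / 1.6514 = -0.9083.
Step 5: Two-sided p-value via normal approximation = 2*(1 - Phi(|z|)) = 0.363722.
Step 6: alpha = 0.05. fail to reject H0.

R = 5, z = -0.9083, p = 0.363722, fail to reject H0.


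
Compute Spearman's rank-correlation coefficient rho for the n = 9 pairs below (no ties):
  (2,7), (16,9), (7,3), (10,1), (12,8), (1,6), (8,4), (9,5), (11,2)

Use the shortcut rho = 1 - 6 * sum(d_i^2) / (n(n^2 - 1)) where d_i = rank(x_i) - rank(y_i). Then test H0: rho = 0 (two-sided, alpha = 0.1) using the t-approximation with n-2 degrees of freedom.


Step 1: Rank x and y separately (midranks; no ties here).
rank(x): 2->2, 16->9, 7->3, 10->6, 12->8, 1->1, 8->4, 9->5, 11->7
rank(y): 7->7, 9->9, 3->3, 1->1, 8->8, 6->6, 4->4, 5->5, 2->2
Step 2: d_i = R_x(i) - R_y(i); compute d_i^2.
  (2-7)^2=25, (9-9)^2=0, (3-3)^2=0, (6-1)^2=25, (8-8)^2=0, (1-6)^2=25, (4-4)^2=0, (5-5)^2=0, (7-2)^2=25
sum(d^2) = 100.
Step 3: rho = 1 - 6*100 / (9*(9^2 - 1)) = 1 - 600/720 = 0.166667.
Step 4: Under H0, t = rho * sqrt((n-2)/(1-rho^2)) = 0.4472 ~ t(7).
Step 5: Two-sided p-value from the t-distribution with 7 df = 0.668231.
Step 6: alpha = 0.1. fail to reject H0.

rho = 0.1667, p = 0.668231, fail to reject H0 at alpha = 0.1.


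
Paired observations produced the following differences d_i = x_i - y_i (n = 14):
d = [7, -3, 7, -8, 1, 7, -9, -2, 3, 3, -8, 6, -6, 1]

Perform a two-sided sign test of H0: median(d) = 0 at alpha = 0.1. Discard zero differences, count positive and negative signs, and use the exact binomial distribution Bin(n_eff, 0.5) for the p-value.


Step 1: Discard zero differences. Original n = 14; n_eff = number of nonzero differences = 14.
Nonzero differences (with sign): +7, -3, +7, -8, +1, +7, -9, -2, +3, +3, -8, +6, -6, +1
Step 2: Count signs: positive = 8, negative = 6.
Step 3: Under H0: P(positive) = 0.5, so the number of positives S ~ Bin(14, 0.5).
Step 4: Two-sided exact p-value = sum of Bin(14,0.5) probabilities at or below the observed probability = 0.790527.
Step 5: alpha = 0.1. fail to reject H0.

n_eff = 14, pos = 8, neg = 6, p = 0.790527, fail to reject H0.


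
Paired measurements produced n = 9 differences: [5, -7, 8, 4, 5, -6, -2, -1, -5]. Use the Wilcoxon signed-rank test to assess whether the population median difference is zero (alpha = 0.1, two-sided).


Step 1: Drop any zero differences (none here) and take |d_i|.
|d| = [5, 7, 8, 4, 5, 6, 2, 1, 5]
Step 2: Midrank |d_i| (ties get averaged ranks).
ranks: |5|->5, |7|->8, |8|->9, |4|->3, |5|->5, |6|->7, |2|->2, |1|->1, |5|->5
Step 3: Attach original signs; sum ranks with positive sign and with negative sign.
W+ = 5 + 9 + 3 + 5 = 22
W- = 8 + 7 + 2 + 1 + 5 = 23
(Check: W+ + W- = 45 should equal n(n+1)/2 = 45.)
Step 4: Test statistic W = min(W+, W-) = 22.
Step 5: Ties in |d|, so use the tie-corrected normal approximation.
        E[W] = n(n+1)/4 = 9*10/4 = 22.5.
        Tie groups: |d|=5 (t=3); sum(t^3 - t) = 24.
        Var[W] = n(n+1)(2n+1)/24 - sum(t^3-t)/48 = 1710/24 - 24/48 = 70.75.
        z = (W - E[W]) / sqrt(Var[W]) = (22 - 22.5) / 8.4113 = -0.0594.
        Two-sided p = 2*Phi(z) = 0.952599.
Step 6: alpha = 0.1. fail to reject H0.

W+ = 22, W- = 23, W = min = 22, p = 0.952599, fail to reject H0.


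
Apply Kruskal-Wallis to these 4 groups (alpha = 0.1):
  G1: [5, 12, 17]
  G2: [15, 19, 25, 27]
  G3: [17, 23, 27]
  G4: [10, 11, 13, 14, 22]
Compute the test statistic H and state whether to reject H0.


Step 1: Combine all N = 15 observations and assign midranks.
sorted (value, group, rank): (5,G1,1), (10,G4,2), (11,G4,3), (12,G1,4), (13,G4,5), (14,G4,6), (15,G2,7), (17,G1,8.5), (17,G3,8.5), (19,G2,10), (22,G4,11), (23,G3,12), (25,G2,13), (27,G2,14.5), (27,G3,14.5)
Step 2: Sum ranks within each group.
R_1 = 13.5 (n_1 = 3)
R_2 = 44.5 (n_2 = 4)
R_3 = 35 (n_3 = 3)
R_4 = 27 (n_4 = 5)
Step 3: H = 12/(N(N+1)) * sum(R_i^2/n_i) - 3(N+1)
     = 12/(15*16) * (13.5^2/3 + 44.5^2/4 + 35^2/3 + 27^2/5) - 3*16
     = 0.050000 * 1109.95 - 48
     = 7.497292.
Step 4: Ties present; correction factor C = 1 - 12/(15^3 - 15) = 0.996429. Corrected H = 7.497292 / 0.996429 = 7.524164.
Step 5: Under H0, H ~ chi^2(3); p-value = 0.056941.
Step 6: alpha = 0.1. reject H0.

H = 7.5242, df = 3, p = 0.056941, reject H0.


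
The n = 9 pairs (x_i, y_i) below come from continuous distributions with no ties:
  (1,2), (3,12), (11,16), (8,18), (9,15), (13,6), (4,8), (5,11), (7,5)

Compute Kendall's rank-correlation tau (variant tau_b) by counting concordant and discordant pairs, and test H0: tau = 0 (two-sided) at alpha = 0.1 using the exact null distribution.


Step 1: Enumerate the 36 unordered pairs (i,j) with i<j and classify each by sign(x_j-x_i) * sign(y_j-y_i).
  (1,2):dx=+2,dy=+10->C; (1,3):dx=+10,dy=+14->C; (1,4):dx=+7,dy=+16->C; (1,5):dx=+8,dy=+13->C
  (1,6):dx=+12,dy=+4->C; (1,7):dx=+3,dy=+6->C; (1,8):dx=+4,dy=+9->C; (1,9):dx=+6,dy=+3->C
  (2,3):dx=+8,dy=+4->C; (2,4):dx=+5,dy=+6->C; (2,5):dx=+6,dy=+3->C; (2,6):dx=+10,dy=-6->D
  (2,7):dx=+1,dy=-4->D; (2,8):dx=+2,dy=-1->D; (2,9):dx=+4,dy=-7->D; (3,4):dx=-3,dy=+2->D
  (3,5):dx=-2,dy=-1->C; (3,6):dx=+2,dy=-10->D; (3,7):dx=-7,dy=-8->C; (3,8):dx=-6,dy=-5->C
  (3,9):dx=-4,dy=-11->C; (4,5):dx=+1,dy=-3->D; (4,6):dx=+5,dy=-12->D; (4,7):dx=-4,dy=-10->C
  (4,8):dx=-3,dy=-7->C; (4,9):dx=-1,dy=-13->C; (5,6):dx=+4,dy=-9->D; (5,7):dx=-5,dy=-7->C
  (5,8):dx=-4,dy=-4->C; (5,9):dx=-2,dy=-10->C; (6,7):dx=-9,dy=+2->D; (6,8):dx=-8,dy=+5->D
  (6,9):dx=-6,dy=-1->C; (7,8):dx=+1,dy=+3->C; (7,9):dx=+3,dy=-3->D; (8,9):dx=+2,dy=-6->D
Step 2: C = 23, D = 13, total pairs = 36.
Step 3: tau = (C - D)/(n(n-1)/2) = (23 - 13)/36 = 0.277778.
Step 4: Exact two-sided p-value (enumerate n! = 362880 permutations of y under H0): p = 0.358488.
Step 5: alpha = 0.1. fail to reject H0.

tau_b = 0.2778 (C=23, D=13), p = 0.358488, fail to reject H0.


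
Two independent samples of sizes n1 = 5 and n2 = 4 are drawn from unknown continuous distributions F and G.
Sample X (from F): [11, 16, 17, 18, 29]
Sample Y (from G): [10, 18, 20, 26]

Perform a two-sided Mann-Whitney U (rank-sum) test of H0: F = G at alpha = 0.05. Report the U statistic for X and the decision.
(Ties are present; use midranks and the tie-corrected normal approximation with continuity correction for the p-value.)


Step 1: Combine and sort all 9 observations; assign midranks.
sorted (value, group): (10,Y), (11,X), (16,X), (17,X), (18,X), (18,Y), (20,Y), (26,Y), (29,X)
ranks: 10->1, 11->2, 16->3, 17->4, 18->5.5, 18->5.5, 20->7, 26->8, 29->9
Step 2: Rank sum for X: R1 = 2 + 3 + 4 + 5.5 + 9 = 23.5.
Step 3: U_X = R1 - n1(n1+1)/2 = 23.5 - 5*6/2 = 23.5 - 15 = 8.5.
       U_Y = n1*n2 - U_X = 20 - 8.5 = 11.5.
Step 4: Ties are present, so use the tie-corrected normal approximation (with continuity correction) for the p-value.
Step 5: p-value = 0.805701; compare to alpha = 0.05. fail to reject H0.

U_X = 8.5, p = 0.805701, fail to reject H0 at alpha = 0.05.


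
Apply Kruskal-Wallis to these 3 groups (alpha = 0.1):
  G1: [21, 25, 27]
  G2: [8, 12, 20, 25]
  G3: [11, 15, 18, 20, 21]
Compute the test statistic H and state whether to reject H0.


Step 1: Combine all N = 12 observations and assign midranks.
sorted (value, group, rank): (8,G2,1), (11,G3,2), (12,G2,3), (15,G3,4), (18,G3,5), (20,G2,6.5), (20,G3,6.5), (21,G1,8.5), (21,G3,8.5), (25,G1,10.5), (25,G2,10.5), (27,G1,12)
Step 2: Sum ranks within each group.
R_1 = 31 (n_1 = 3)
R_2 = 21 (n_2 = 4)
R_3 = 26 (n_3 = 5)
Step 3: H = 12/(N(N+1)) * sum(R_i^2/n_i) - 3(N+1)
     = 12/(12*13) * (31^2/3 + 21^2/4 + 26^2/5) - 3*13
     = 0.076923 * 565.783 - 39
     = 4.521795.
Step 4: Ties present; correction factor C = 1 - 18/(12^3 - 12) = 0.989510. Corrected H = 4.521795 / 0.989510 = 4.569729.
Step 5: Under H0, H ~ chi^2(2); p-value = 0.101788.
Step 6: alpha = 0.1. fail to reject H0.

H = 4.5697, df = 2, p = 0.101788, fail to reject H0.


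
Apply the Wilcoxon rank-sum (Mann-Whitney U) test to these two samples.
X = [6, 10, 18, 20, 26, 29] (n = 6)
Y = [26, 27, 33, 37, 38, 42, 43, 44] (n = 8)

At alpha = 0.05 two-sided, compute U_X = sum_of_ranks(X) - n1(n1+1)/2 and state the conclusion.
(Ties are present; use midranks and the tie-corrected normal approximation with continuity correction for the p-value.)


Step 1: Combine and sort all 14 observations; assign midranks.
sorted (value, group): (6,X), (10,X), (18,X), (20,X), (26,X), (26,Y), (27,Y), (29,X), (33,Y), (37,Y), (38,Y), (42,Y), (43,Y), (44,Y)
ranks: 6->1, 10->2, 18->3, 20->4, 26->5.5, 26->5.5, 27->7, 29->8, 33->9, 37->10, 38->11, 42->12, 43->13, 44->14
Step 2: Rank sum for X: R1 = 1 + 2 + 3 + 4 + 5.5 + 8 = 23.5.
Step 3: U_X = R1 - n1(n1+1)/2 = 23.5 - 6*7/2 = 23.5 - 21 = 2.5.
       U_Y = n1*n2 - U_X = 48 - 2.5 = 45.5.
Step 4: Ties are present, so use the tie-corrected normal approximation (with continuity correction) for the p-value.
Step 5: p-value = 0.006646; compare to alpha = 0.05. reject H0.

U_X = 2.5, p = 0.006646, reject H0 at alpha = 0.05.


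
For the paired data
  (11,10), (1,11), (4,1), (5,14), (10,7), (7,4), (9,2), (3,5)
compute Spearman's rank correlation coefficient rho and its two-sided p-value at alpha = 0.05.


Step 1: Rank x and y separately (midranks; no ties here).
rank(x): 11->8, 1->1, 4->3, 5->4, 10->7, 7->5, 9->6, 3->2
rank(y): 10->6, 11->7, 1->1, 14->8, 7->5, 4->3, 2->2, 5->4
Step 2: d_i = R_x(i) - R_y(i); compute d_i^2.
  (8-6)^2=4, (1-7)^2=36, (3-1)^2=4, (4-8)^2=16, (7-5)^2=4, (5-3)^2=4, (6-2)^2=16, (2-4)^2=4
sum(d^2) = 88.
Step 3: rho = 1 - 6*88 / (8*(8^2 - 1)) = 1 - 528/504 = -0.047619.
Step 4: Under H0, t = rho * sqrt((n-2)/(1-rho^2)) = -0.1168 ~ t(6).
Step 5: Two-sided p-value from the t-distribution with 6 df = 0.910849.
Step 6: alpha = 0.05. fail to reject H0.

rho = -0.0476, p = 0.910849, fail to reject H0 at alpha = 0.05.


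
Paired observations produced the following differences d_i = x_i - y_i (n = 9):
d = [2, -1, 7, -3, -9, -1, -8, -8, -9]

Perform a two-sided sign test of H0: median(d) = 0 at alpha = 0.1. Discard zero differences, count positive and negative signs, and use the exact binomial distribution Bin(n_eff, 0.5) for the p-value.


Step 1: Discard zero differences. Original n = 9; n_eff = number of nonzero differences = 9.
Nonzero differences (with sign): +2, -1, +7, -3, -9, -1, -8, -8, -9
Step 2: Count signs: positive = 2, negative = 7.
Step 3: Under H0: P(positive) = 0.5, so the number of positives S ~ Bin(9, 0.5).
Step 4: Two-sided exact p-value = sum of Bin(9,0.5) probabilities at or below the observed probability = 0.179688.
Step 5: alpha = 0.1. fail to reject H0.

n_eff = 9, pos = 2, neg = 7, p = 0.179688, fail to reject H0.


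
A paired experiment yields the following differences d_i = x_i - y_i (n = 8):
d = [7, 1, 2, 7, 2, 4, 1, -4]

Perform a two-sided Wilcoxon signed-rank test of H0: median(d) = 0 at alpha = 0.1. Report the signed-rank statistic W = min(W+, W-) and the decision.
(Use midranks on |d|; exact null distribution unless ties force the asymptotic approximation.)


Step 1: Drop any zero differences (none here) and take |d_i|.
|d| = [7, 1, 2, 7, 2, 4, 1, 4]
Step 2: Midrank |d_i| (ties get averaged ranks).
ranks: |7|->7.5, |1|->1.5, |2|->3.5, |7|->7.5, |2|->3.5, |4|->5.5, |1|->1.5, |4|->5.5
Step 3: Attach original signs; sum ranks with positive sign and with negative sign.
W+ = 7.5 + 1.5 + 3.5 + 7.5 + 3.5 + 5.5 + 1.5 = 30.5
W- = 5.5 = 5.5
(Check: W+ + W- = 36 should equal n(n+1)/2 = 36.)
Step 4: Test statistic W = min(W+, W-) = 5.5.
Step 5: Ties in |d|, so use the tie-corrected normal approximation.
        E[W] = n(n+1)/4 = 8*9/4 = 18.
        Tie groups: |d|=1 (t=2), |d|=2 (t=2), |d|=4 (t=2), |d|=7 (t=2); sum(t^3 - t) = 24.
        Var[W] = n(n+1)(2n+1)/24 - sum(t^3-t)/48 = 1224/24 - 24/48 = 50.5.
        z = (W - E[W]) / sqrt(Var[W]) = (5.5 - 18) / 7.1063 = -1.7590.
        Two-sided p = 2*Phi(z) = 0.078579.
Step 6: alpha = 0.1. reject H0.

W+ = 30.5, W- = 5.5, W = min = 5.5, p = 0.078579, reject H0.


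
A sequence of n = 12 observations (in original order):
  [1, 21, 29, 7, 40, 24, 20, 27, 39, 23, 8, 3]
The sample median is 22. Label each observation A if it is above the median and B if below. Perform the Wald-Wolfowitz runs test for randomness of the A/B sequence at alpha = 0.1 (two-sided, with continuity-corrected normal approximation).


Step 1: Compute median = 22; label A = above, B = below.
Labels in order: BBABAABAAABB  (n_A = 6, n_B = 6)
Step 2: Count runs R = 7.
Step 3: Under H0 (random ordering), E[R] = 2*n_A*n_B/(n_A+n_B) + 1 = 2*6*6/12 + 1 = 7.0000.
        Var[R] = 2*n_A*n_B*(2*n_A*n_B - n_A - n_B) / ((n_A+n_B)^2 * (n_A+n_B-1)) = 4320/1584 = 2.7273.
        SD[R] = 1.6514.
Step 4: R = E[R], so z = 0 with no continuity correction.
Step 5: Two-sided p-value via normal approximation = 2*(1 - Phi(|z|)) = 1.000000.
Step 6: alpha = 0.1. fail to reject H0.

R = 7, z = 0.0000, p = 1.000000, fail to reject H0.


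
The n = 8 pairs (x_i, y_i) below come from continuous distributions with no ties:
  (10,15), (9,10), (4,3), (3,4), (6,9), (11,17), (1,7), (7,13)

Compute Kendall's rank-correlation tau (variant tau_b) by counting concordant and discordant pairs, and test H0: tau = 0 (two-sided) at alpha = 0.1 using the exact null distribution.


Step 1: Enumerate the 28 unordered pairs (i,j) with i<j and classify each by sign(x_j-x_i) * sign(y_j-y_i).
  (1,2):dx=-1,dy=-5->C; (1,3):dx=-6,dy=-12->C; (1,4):dx=-7,dy=-11->C; (1,5):dx=-4,dy=-6->C
  (1,6):dx=+1,dy=+2->C; (1,7):dx=-9,dy=-8->C; (1,8):dx=-3,dy=-2->C; (2,3):dx=-5,dy=-7->C
  (2,4):dx=-6,dy=-6->C; (2,5):dx=-3,dy=-1->C; (2,6):dx=+2,dy=+7->C; (2,7):dx=-8,dy=-3->C
  (2,8):dx=-2,dy=+3->D; (3,4):dx=-1,dy=+1->D; (3,5):dx=+2,dy=+6->C; (3,6):dx=+7,dy=+14->C
  (3,7):dx=-3,dy=+4->D; (3,8):dx=+3,dy=+10->C; (4,5):dx=+3,dy=+5->C; (4,6):dx=+8,dy=+13->C
  (4,7):dx=-2,dy=+3->D; (4,8):dx=+4,dy=+9->C; (5,6):dx=+5,dy=+8->C; (5,7):dx=-5,dy=-2->C
  (5,8):dx=+1,dy=+4->C; (6,7):dx=-10,dy=-10->C; (6,8):dx=-4,dy=-4->C; (7,8):dx=+6,dy=+6->C
Step 2: C = 24, D = 4, total pairs = 28.
Step 3: tau = (C - D)/(n(n-1)/2) = (24 - 4)/28 = 0.714286.
Step 4: Exact two-sided p-value (enumerate n! = 40320 permutations of y under H0): p = 0.014137.
Step 5: alpha = 0.1. reject H0.

tau_b = 0.7143 (C=24, D=4), p = 0.014137, reject H0.


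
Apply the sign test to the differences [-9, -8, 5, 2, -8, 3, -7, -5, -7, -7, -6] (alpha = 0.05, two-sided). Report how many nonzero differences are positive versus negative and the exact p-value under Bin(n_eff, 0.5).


Step 1: Discard zero differences. Original n = 11; n_eff = number of nonzero differences = 11.
Nonzero differences (with sign): -9, -8, +5, +2, -8, +3, -7, -5, -7, -7, -6
Step 2: Count signs: positive = 3, negative = 8.
Step 3: Under H0: P(positive) = 0.5, so the number of positives S ~ Bin(11, 0.5).
Step 4: Two-sided exact p-value = sum of Bin(11,0.5) probabilities at or below the observed probability = 0.226562.
Step 5: alpha = 0.05. fail to reject H0.

n_eff = 11, pos = 3, neg = 8, p = 0.226562, fail to reject H0.


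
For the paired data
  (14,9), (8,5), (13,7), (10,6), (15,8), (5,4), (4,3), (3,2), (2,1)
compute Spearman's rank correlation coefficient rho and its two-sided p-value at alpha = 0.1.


Step 1: Rank x and y separately (midranks; no ties here).
rank(x): 14->8, 8->5, 13->7, 10->6, 15->9, 5->4, 4->3, 3->2, 2->1
rank(y): 9->9, 5->5, 7->7, 6->6, 8->8, 4->4, 3->3, 2->2, 1->1
Step 2: d_i = R_x(i) - R_y(i); compute d_i^2.
  (8-9)^2=1, (5-5)^2=0, (7-7)^2=0, (6-6)^2=0, (9-8)^2=1, (4-4)^2=0, (3-3)^2=0, (2-2)^2=0, (1-1)^2=0
sum(d^2) = 2.
Step 3: rho = 1 - 6*2 / (9*(9^2 - 1)) = 1 - 12/720 = 0.983333.
Step 4: Under H0, t = rho * sqrt((n-2)/(1-rho^2)) = 14.3096 ~ t(7).
Step 5: Two-sided p-value from the t-distribution with 7 df = 0.000002.
Step 6: alpha = 0.1. reject H0.

rho = 0.9833, p = 0.000002, reject H0 at alpha = 0.1.


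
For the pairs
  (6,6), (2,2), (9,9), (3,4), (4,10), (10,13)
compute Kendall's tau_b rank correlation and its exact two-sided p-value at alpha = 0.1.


Step 1: Enumerate the 15 unordered pairs (i,j) with i<j and classify each by sign(x_j-x_i) * sign(y_j-y_i).
  (1,2):dx=-4,dy=-4->C; (1,3):dx=+3,dy=+3->C; (1,4):dx=-3,dy=-2->C; (1,5):dx=-2,dy=+4->D
  (1,6):dx=+4,dy=+7->C; (2,3):dx=+7,dy=+7->C; (2,4):dx=+1,dy=+2->C; (2,5):dx=+2,dy=+8->C
  (2,6):dx=+8,dy=+11->C; (3,4):dx=-6,dy=-5->C; (3,5):dx=-5,dy=+1->D; (3,6):dx=+1,dy=+4->C
  (4,5):dx=+1,dy=+6->C; (4,6):dx=+7,dy=+9->C; (5,6):dx=+6,dy=+3->C
Step 2: C = 13, D = 2, total pairs = 15.
Step 3: tau = (C - D)/(n(n-1)/2) = (13 - 2)/15 = 0.733333.
Step 4: Exact two-sided p-value (enumerate n! = 720 permutations of y under H0): p = 0.055556.
Step 5: alpha = 0.1. reject H0.

tau_b = 0.7333 (C=13, D=2), p = 0.055556, reject H0.


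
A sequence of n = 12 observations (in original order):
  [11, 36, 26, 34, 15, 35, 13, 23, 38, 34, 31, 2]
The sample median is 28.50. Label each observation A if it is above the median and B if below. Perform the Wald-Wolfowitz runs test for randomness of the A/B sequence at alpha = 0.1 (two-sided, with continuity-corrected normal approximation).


Step 1: Compute median = 28.50; label A = above, B = below.
Labels in order: BABABABBAAAB  (n_A = 6, n_B = 6)
Step 2: Count runs R = 9.
Step 3: Under H0 (random ordering), E[R] = 2*n_A*n_B/(n_A+n_B) + 1 = 2*6*6/12 + 1 = 7.0000.
        Var[R] = 2*n_A*n_B*(2*n_A*n_B - n_A - n_B) / ((n_A+n_B)^2 * (n_A+n_B-1)) = 4320/1584 = 2.7273.
        SD[R] = 1.6514.
Step 4: Continuity-corrected z = (R - 0.5 - E[R]) / SD[R] = (9 - 0.5 - 7.0000) / 1.6514 = 0.9083.
Step 5: Two-sided p-value via normal approximation = 2*(1 - Phi(|z|)) = 0.363722.
Step 6: alpha = 0.1. fail to reject H0.

R = 9, z = 0.9083, p = 0.363722, fail to reject H0.
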